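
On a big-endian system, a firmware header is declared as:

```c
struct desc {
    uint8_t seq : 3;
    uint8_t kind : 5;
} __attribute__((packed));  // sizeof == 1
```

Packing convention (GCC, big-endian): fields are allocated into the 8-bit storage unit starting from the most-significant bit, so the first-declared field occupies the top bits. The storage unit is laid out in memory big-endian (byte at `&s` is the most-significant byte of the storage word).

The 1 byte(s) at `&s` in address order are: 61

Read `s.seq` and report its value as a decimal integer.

3

[0]=0x61 (big-endian) → word 0x61
seq [5+:3] = (word>>5) & 0x7 = 3  ←
kind [0+:5] = (word>>0) & 0x1f = 1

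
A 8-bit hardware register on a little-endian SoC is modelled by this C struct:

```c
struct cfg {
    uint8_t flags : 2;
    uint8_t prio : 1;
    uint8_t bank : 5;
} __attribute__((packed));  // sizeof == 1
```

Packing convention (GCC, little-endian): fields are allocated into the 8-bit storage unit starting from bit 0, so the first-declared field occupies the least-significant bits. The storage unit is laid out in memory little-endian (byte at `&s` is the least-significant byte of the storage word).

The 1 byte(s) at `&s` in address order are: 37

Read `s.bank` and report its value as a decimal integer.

6

[0]=0x37 (little-endian) → word 0x37
flags [0+:2] = (word>>0) & 0x3 = 3
prio [2+:1] = (word>>2) & 0x1 = 1
bank [3+:5] = (word>>3) & 0x1f = 6  ←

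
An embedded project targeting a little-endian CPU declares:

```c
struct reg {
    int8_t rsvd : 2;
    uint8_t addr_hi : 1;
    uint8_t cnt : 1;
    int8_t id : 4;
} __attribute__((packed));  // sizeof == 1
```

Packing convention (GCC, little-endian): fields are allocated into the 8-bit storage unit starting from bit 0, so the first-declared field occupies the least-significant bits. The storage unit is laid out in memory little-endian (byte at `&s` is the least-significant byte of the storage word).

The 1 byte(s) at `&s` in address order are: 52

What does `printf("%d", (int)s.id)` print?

[0]=0x52 (little-endian) → word 0x52
rsvd [0+:2] = (word>>0) & 0x3 = 2
addr_hi [2+:1] = (word>>2) & 0x1 = 0
cnt [3+:1] = (word>>3) & 0x1 = 0
id [4+:4] = (word>>4) & 0xf = 5  ←
id signed 4b, MSB=0: value = 5

5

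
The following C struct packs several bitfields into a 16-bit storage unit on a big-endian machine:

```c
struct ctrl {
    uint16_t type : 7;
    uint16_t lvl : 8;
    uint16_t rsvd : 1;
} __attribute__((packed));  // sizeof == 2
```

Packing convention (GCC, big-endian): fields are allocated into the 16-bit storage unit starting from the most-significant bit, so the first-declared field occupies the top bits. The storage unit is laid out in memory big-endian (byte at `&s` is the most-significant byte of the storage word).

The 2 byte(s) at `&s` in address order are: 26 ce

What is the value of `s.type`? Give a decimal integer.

19

[0]=0x26 [1]=0xce (big-endian) → word 0x26ce
type:7 @ bit 9 → (0x26ce>>9)&0x7f = 0x13  ←
lvl:8 @ bit 1 → (0x26ce>>1)&0xff = 0x67
rsvd:1 @ bit 0 → (0x26ce>>0)&0x1 = 0x0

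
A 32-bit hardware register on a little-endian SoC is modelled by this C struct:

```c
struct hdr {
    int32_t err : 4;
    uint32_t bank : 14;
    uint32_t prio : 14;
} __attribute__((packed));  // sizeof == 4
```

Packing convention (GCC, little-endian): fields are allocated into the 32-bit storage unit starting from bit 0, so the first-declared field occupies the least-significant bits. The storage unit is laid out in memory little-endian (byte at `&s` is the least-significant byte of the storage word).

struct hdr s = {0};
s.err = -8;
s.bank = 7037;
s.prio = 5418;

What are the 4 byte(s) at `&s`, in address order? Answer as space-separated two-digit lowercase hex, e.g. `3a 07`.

[0+:4] err=-8 & 0xf = 0x8; word=0x00000008
[4+:14] bank=7037 & 0x3fff = 0x1b7d; word=0x0001b7d8
[18+:14] prio=5418 & 0x3fff = 0x152a; word=0x54a9b7d8
word = 0x54a9b7d8 → little-endian bytes:
  [0]=0xd8  [1]=0xb7  [2]=0xa9  [3]=0x54

d8 b7 a9 54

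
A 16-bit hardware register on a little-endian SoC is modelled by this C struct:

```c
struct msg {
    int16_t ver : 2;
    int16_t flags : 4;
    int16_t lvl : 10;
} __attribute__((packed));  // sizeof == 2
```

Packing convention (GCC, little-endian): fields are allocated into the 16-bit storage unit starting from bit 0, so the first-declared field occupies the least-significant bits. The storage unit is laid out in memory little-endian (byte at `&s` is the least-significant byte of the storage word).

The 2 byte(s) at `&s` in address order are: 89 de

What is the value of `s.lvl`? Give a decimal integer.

-134

[0]=0x89 [1]=0xde (little-endian) → word 0xde89
ver [0+:2] = (word>>0) & 0x3 = 1
flags [2+:4] = (word>>2) & 0xf = 2
lvl [6+:10] = (word>>6) & 0x3ff = 890  ←
lvl signed 10b, MSB=1: 890 - 1024 = -134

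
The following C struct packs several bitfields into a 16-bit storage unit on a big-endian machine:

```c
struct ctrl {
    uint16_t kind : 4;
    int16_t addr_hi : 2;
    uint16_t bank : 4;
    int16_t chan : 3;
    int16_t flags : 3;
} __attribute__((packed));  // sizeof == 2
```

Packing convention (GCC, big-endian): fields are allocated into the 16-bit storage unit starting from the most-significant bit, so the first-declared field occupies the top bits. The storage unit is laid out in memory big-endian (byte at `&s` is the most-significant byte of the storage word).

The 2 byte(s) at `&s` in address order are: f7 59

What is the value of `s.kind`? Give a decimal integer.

[0]=0xf7 [1]=0x59 (big-endian) → word 0xf759
kind:4 @ bit 12 → (0xf759>>12)&0xf = 0xf  ←
addr_hi:2 @ bit 10 → (0xf759>>10)&0x3 = 0x1
bank:4 @ bit 6 → (0xf759>>6)&0xf = 0xd
chan:3 @ bit 3 → (0xf759>>3)&0x7 = 0x3
flags:3 @ bit 0 → (0xf759>>0)&0x7 = 0x1

15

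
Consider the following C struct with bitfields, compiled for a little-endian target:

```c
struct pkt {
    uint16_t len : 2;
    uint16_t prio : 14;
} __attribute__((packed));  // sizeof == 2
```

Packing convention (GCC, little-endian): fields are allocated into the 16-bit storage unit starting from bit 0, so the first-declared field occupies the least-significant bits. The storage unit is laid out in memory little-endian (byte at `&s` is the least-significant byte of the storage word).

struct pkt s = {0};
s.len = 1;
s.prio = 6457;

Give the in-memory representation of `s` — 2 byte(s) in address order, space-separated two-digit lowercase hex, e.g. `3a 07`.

e5 64

[0+:2] len=1 & 0x3 = 0x1; word=0x0001
[2+:14] prio=6457 & 0x3fff = 0x1939; word=0x64e5
word = 0x64e5 → little-endian bytes:
  [0]=0xe5  [1]=0x64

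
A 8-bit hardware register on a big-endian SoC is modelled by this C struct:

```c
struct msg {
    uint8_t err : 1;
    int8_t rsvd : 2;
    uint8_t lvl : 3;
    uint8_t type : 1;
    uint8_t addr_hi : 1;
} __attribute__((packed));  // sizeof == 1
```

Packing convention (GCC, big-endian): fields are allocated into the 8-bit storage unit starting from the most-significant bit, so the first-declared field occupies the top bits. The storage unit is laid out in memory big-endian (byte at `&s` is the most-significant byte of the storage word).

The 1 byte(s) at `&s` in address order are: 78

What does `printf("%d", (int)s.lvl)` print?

6

[0]=0x78 (big-endian) → word 0x78
err [7+:1] = (word>>7) & 0x1 = 0
rsvd [5+:2] = (word>>5) & 0x3 = 3
lvl [2+:3] = (word>>2) & 0x7 = 6  ←
type [1+:1] = (word>>1) & 0x1 = 0
addr_hi [0+:1] = (word>>0) & 0x1 = 0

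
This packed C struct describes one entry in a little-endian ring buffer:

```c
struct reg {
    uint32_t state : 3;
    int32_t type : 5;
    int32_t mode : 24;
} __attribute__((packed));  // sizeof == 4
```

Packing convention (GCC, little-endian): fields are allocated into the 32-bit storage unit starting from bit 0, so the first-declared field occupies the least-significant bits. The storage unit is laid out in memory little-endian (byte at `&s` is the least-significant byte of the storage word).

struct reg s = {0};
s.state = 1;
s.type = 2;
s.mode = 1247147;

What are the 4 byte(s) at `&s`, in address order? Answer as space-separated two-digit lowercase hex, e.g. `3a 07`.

11 ab 07 13

state:3 = 1 → 0x1 << 0 → word 0x00000001
type:5 = 2 → 0x2 << 3 → word 0x00000011
mode:24 = 1247147 → 0x1307ab << 8 → word 0x1307ab11
word = 0x1307ab11 → little-endian bytes:
  [0]=0x11  [1]=0xab  [2]=0x07  [3]=0x13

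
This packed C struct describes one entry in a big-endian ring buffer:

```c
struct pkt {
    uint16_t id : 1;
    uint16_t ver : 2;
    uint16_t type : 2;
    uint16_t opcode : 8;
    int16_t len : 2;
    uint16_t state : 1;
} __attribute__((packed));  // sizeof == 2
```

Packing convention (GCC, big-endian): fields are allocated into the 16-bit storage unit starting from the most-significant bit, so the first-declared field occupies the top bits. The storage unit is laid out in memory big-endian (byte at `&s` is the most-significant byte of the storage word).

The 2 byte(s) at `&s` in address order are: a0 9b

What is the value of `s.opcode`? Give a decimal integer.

19

[0]=0xa0 [1]=0x9b (big-endian) → word 0xa09b
id:1 @ bit 15 → (0xa09b>>15)&0x1 = 0x1
ver:2 @ bit 13 → (0xa09b>>13)&0x3 = 0x1
type:2 @ bit 11 → (0xa09b>>11)&0x3 = 0x0
opcode:8 @ bit 3 → (0xa09b>>3)&0xff = 0x13  ←
len:2 @ bit 1 → (0xa09b>>1)&0x3 = 0x1
state:1 @ bit 0 → (0xa09b>>0)&0x1 = 0x1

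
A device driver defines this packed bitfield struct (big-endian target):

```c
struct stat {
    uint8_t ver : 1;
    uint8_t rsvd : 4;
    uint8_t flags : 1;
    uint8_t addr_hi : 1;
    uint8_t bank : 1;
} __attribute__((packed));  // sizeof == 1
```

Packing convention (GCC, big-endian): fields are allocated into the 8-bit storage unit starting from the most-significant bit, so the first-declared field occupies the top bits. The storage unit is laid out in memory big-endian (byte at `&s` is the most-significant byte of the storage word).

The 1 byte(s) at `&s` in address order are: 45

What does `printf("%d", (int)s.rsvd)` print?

[0]=0x45 (big-endian) → word 0x45
ver [7+:1] = (word>>7) & 0x1 = 0
rsvd [3+:4] = (word>>3) & 0xf = 8  ←
flags [2+:1] = (word>>2) & 0x1 = 1
addr_hi [1+:1] = (word>>1) & 0x1 = 0
bank [0+:1] = (word>>0) & 0x1 = 1

8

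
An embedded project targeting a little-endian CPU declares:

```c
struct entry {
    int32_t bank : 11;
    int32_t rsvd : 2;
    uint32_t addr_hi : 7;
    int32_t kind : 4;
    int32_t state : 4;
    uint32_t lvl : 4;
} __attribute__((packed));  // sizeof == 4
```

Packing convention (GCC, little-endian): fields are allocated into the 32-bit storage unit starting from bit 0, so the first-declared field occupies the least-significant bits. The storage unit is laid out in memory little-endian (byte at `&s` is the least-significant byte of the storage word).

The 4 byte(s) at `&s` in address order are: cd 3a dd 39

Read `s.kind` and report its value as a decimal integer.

-3

[0]=0xcd [1]=0x3a [2]=0xdd [3]=0x39 (little-endian) → word 0x39dd3acd
bank [0+:11] = (word>>0) & 0x7ff = 717
rsvd [11+:2] = (word>>11) & 0x3 = 3
addr_hi [13+:7] = (word>>13) & 0x7f = 105
kind [20+:4] = (word>>20) & 0xf = 13  ←
state [24+:4] = (word>>24) & 0xf = 9
lvl [28+:4] = (word>>28) & 0xf = 3
kind signed 4b, MSB=1: 13 - 16 = -3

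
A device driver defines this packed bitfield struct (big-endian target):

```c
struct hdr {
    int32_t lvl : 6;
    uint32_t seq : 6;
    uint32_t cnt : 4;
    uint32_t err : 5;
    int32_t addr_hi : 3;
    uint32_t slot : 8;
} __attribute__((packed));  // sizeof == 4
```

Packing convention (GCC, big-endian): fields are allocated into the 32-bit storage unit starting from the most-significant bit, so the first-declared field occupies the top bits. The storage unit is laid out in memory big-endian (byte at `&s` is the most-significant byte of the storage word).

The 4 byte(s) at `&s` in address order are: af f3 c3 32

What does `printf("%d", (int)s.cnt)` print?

[0]=0xaf [1]=0xf3 [2]=0xc3 [3]=0x32 (big-endian) → word 0xaff3c332
lvl:6 @ bit 26 → (0xaff3c332>>26)&0x3f = 0x2b
seq:6 @ bit 20 → (0xaff3c332>>20)&0x3f = 0x3f
cnt:4 @ bit 16 → (0xaff3c332>>16)&0xf = 0x3  ←
err:5 @ bit 11 → (0xaff3c332>>11)&0x1f = 0x18
addr_hi:3 @ bit 8 → (0xaff3c332>>8)&0x7 = 0x3
slot:8 @ bit 0 → (0xaff3c332>>0)&0xff = 0x32

3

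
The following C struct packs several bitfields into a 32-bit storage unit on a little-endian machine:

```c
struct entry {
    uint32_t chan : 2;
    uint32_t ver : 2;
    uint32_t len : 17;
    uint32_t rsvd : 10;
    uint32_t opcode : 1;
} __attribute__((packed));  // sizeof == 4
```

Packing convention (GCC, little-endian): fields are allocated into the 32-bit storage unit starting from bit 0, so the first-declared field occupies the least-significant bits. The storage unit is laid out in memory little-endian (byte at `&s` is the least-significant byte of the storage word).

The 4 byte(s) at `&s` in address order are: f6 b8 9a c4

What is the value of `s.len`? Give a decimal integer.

109455

[0]=0xf6 [1]=0xb8 [2]=0x9a [3]=0xc4 (little-endian) → word 0xc49ab8f6
chan [0+:2] = (word>>0) & 0x3 = 2
ver [2+:2] = (word>>2) & 0x3 = 1
len [4+:17] = (word>>4) & 0x1ffff = 109455  ←
rsvd [21+:10] = (word>>21) & 0x3ff = 548
opcode [31+:1] = (word>>31) & 0x1 = 1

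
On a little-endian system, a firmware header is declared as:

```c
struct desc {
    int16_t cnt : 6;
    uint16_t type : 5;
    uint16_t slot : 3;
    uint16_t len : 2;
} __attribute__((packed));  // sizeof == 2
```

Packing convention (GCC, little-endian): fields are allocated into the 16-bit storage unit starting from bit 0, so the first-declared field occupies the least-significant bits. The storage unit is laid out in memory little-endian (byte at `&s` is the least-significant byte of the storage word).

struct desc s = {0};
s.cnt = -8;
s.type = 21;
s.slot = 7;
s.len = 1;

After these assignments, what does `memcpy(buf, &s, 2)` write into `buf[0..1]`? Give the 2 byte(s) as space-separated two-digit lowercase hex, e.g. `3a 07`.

78 7d

cnt (6b) val=-8 bits=0x38 at bit 0: 0x0038
type (5b) val=21 bits=0x15 at bit 6: 0x0578
slot (3b) val=7 bits=0x7 at bit 11: 0x3d78
len (2b) val=1 bits=0x1 at bit 14: 0x7d78
word = 0x7d78 → little-endian bytes:
  [0]=0x78  [1]=0x7d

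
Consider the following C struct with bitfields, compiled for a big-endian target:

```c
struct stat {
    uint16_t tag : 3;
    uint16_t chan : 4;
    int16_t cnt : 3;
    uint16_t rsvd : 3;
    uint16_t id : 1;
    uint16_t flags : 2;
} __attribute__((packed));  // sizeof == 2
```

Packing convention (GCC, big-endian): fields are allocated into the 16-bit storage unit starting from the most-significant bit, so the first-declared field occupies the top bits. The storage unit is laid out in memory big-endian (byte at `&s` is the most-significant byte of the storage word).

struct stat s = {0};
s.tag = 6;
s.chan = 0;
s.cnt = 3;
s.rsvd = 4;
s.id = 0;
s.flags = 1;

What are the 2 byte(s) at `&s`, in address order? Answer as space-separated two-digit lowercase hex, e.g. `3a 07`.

[13+:3] tag=6 & 0x7 = 0x6; word=0xc000
[9+:4] chan=0 & 0xf = 0x0; word=0xc000
[6+:3] cnt=3 & 0x7 = 0x3; word=0xc0c0
[3+:3] rsvd=4 & 0x7 = 0x4; word=0xc0e0
[2+:1] id=0 & 0x1 = 0x0; word=0xc0e0
[0+:2] flags=1 & 0x3 = 0x1; word=0xc0e1
word = 0xc0e1 → big-endian bytes:
  [0]=0xc0  [1]=0xe1

c0 e1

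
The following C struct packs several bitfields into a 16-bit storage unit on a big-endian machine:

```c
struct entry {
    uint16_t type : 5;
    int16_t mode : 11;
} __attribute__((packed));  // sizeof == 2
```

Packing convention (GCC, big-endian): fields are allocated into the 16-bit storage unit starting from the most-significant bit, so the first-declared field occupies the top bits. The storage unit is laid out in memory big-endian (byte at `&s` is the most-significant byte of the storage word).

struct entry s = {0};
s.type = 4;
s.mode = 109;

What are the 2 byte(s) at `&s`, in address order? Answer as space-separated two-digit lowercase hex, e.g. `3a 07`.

type (5b) val=4 bits=0x4 at bit 11: 0x2000
mode (11b) val=109 bits=0x6d at bit 0: 0x206d
word = 0x206d → big-endian bytes:
  [0]=0x20  [1]=0x6d

20 6d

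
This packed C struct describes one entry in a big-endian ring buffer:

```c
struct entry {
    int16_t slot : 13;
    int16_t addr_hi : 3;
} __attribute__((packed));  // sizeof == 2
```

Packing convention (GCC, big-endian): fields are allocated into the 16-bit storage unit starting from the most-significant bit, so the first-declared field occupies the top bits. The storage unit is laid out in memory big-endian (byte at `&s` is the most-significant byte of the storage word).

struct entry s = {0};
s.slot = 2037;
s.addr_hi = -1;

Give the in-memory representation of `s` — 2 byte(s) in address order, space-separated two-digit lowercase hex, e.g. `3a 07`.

slot:13 = 2037 → 0x7f5 << 3 → word 0x3fa8
addr_hi:3 = -1 → 0x7 << 0 → word 0x3faf
word = 0x3faf → big-endian bytes:
  [0]=0x3f  [1]=0xaf

3f af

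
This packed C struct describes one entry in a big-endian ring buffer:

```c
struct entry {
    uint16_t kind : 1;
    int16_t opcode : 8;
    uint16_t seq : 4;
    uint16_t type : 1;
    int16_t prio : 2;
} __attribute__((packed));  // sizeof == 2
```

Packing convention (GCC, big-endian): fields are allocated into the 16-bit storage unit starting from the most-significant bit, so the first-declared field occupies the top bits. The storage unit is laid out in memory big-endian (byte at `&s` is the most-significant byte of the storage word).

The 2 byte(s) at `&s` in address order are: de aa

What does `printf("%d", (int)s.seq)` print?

[0]=0xde [1]=0xaa (big-endian) → word 0xdeaa
kind:1 @ bit 15 → (0xdeaa>>15)&0x1 = 0x1
opcode:8 @ bit 7 → (0xdeaa>>7)&0xff = 0xbd
seq:4 @ bit 3 → (0xdeaa>>3)&0xf = 0x5  ←
type:1 @ bit 2 → (0xdeaa>>2)&0x1 = 0x0
prio:2 @ bit 0 → (0xdeaa>>0)&0x3 = 0x2

5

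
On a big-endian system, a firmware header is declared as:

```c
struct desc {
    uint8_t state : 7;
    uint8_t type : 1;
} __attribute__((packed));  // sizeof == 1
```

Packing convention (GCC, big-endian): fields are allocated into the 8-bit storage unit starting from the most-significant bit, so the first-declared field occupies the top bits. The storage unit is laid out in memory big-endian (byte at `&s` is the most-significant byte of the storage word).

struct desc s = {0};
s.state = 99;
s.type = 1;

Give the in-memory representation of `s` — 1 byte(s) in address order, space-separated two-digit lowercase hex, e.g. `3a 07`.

state (7b) val=99 bits=0x63 at bit 1: 0xc6
type (1b) val=1 bits=0x1 at bit 0: 0xc7
word = 0xc7 → big-endian bytes:
  [0]=0xc7

c7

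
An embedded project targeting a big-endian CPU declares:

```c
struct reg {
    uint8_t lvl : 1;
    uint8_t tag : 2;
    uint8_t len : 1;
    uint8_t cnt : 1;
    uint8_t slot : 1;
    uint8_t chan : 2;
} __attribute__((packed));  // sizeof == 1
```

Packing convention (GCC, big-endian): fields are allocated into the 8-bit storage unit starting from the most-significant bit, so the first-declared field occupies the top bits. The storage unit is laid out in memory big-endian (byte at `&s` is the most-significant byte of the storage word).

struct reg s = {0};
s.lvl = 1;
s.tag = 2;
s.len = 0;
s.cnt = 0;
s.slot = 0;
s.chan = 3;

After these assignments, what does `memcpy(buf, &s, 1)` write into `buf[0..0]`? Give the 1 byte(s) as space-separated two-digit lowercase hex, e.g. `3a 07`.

lvl (1b) val=1 bits=0x1 at bit 7: 0x80
tag (2b) val=2 bits=0x2 at bit 5: 0xc0
len (1b) val=0 bits=0x0 at bit 4: 0xc0
cnt (1b) val=0 bits=0x0 at bit 3: 0xc0
slot (1b) val=0 bits=0x0 at bit 2: 0xc0
chan (2b) val=3 bits=0x3 at bit 0: 0xc3
word = 0xc3 → big-endian bytes:
  [0]=0xc3

c3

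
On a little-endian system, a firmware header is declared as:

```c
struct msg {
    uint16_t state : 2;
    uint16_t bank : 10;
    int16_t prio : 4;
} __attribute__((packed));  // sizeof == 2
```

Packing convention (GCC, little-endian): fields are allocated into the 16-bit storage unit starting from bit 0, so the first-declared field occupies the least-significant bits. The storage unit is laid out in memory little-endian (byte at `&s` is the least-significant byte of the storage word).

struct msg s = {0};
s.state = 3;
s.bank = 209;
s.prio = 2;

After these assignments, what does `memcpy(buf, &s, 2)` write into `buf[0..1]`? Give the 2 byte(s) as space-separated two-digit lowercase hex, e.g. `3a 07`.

47 23

state:2 = 3 → 0x3 << 0 → word 0x0003
bank:10 = 209 → 0xd1 << 2 → word 0x0347
prio:4 = 2 → 0x2 << 12 → word 0x2347
word = 0x2347 → little-endian bytes:
  [0]=0x47  [1]=0x23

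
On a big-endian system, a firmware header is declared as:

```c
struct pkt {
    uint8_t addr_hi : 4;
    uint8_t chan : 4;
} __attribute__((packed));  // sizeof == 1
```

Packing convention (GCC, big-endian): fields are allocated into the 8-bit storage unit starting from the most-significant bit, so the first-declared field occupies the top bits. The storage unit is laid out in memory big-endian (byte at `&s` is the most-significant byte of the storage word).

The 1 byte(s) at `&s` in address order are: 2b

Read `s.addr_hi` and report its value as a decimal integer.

[0]=0x2b (big-endian) → word 0x2b
addr_hi [4+:4] = (word>>4) & 0xf = 2  ←
chan [0+:4] = (word>>0) & 0xf = 11

2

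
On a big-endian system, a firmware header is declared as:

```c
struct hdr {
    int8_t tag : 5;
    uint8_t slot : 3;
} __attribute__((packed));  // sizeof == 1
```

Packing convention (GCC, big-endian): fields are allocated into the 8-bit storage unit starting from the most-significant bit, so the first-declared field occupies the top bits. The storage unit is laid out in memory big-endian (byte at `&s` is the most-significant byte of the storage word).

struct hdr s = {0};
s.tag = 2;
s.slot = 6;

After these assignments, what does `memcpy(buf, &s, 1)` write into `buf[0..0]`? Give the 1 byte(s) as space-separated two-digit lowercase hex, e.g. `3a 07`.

16

[3+:5] tag=2 & 0x1f = 0x2; word=0x10
[0+:3] slot=6 & 0x7 = 0x6; word=0x16
word = 0x16 → big-endian bytes:
  [0]=0x16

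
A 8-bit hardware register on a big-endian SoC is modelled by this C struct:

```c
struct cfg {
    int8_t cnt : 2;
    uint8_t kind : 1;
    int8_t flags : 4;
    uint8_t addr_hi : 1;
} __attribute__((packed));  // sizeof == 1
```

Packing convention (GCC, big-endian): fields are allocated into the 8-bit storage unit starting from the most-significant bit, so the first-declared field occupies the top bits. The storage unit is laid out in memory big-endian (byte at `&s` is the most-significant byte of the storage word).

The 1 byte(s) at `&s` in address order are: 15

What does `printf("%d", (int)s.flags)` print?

-6

[0]=0x15 (big-endian) → word 0x15
cnt:2 @ bit 6 → (0x15>>6)&0x3 = 0x0
kind:1 @ bit 5 → (0x15>>5)&0x1 = 0x0
flags:4 @ bit 1 → (0x15>>1)&0xf = 0xa  ←
addr_hi:1 @ bit 0 → (0x15>>0)&0x1 = 0x1
flags signed 4b, MSB=1: 10 - 16 = -6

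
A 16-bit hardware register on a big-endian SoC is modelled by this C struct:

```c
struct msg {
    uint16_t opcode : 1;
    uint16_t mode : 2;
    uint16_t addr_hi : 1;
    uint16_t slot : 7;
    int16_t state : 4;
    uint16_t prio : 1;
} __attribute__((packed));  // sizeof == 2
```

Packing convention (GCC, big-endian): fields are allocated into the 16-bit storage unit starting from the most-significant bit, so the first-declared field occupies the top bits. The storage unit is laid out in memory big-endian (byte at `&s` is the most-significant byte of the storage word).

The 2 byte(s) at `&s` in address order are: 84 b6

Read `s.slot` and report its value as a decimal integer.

37

[0]=0x84 [1]=0xb6 (big-endian) → word 0x84b6
opcode [15+:1] = (word>>15) & 0x1 = 1
mode [13+:2] = (word>>13) & 0x3 = 0
addr_hi [12+:1] = (word>>12) & 0x1 = 0
slot [5+:7] = (word>>5) & 0x7f = 37  ←
state [1+:4] = (word>>1) & 0xf = 11
prio [0+:1] = (word>>0) & 0x1 = 0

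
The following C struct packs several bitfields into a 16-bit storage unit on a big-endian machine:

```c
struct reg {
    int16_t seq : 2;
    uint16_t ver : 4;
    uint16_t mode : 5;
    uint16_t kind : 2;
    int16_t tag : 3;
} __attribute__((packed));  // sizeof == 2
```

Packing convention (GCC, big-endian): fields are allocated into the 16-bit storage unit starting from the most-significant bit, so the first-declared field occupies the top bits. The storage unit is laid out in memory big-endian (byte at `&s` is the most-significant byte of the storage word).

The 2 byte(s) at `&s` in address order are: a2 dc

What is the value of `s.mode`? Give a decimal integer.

22

[0]=0xa2 [1]=0xdc (big-endian) → word 0xa2dc
seq:2 @ bit 14 → (0xa2dc>>14)&0x3 = 0x2
ver:4 @ bit 10 → (0xa2dc>>10)&0xf = 0x8
mode:5 @ bit 5 → (0xa2dc>>5)&0x1f = 0x16  ←
kind:2 @ bit 3 → (0xa2dc>>3)&0x3 = 0x3
tag:3 @ bit 0 → (0xa2dc>>0)&0x7 = 0x4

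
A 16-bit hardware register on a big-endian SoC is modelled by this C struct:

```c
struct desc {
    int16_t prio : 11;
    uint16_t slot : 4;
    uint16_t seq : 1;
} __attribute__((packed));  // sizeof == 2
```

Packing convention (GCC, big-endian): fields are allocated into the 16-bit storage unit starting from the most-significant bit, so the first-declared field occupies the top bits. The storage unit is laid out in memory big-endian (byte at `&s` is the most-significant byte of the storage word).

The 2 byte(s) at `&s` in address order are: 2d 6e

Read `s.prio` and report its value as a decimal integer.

[0]=0x2d [1]=0x6e (big-endian) → word 0x2d6e
prio:11 @ bit 5 → (0x2d6e>>5)&0x7ff = 0x16b  ←
slot:4 @ bit 1 → (0x2d6e>>1)&0xf = 0x7
seq:1 @ bit 0 → (0x2d6e>>0)&0x1 = 0x0
prio signed 11b, MSB=0: value = 363

363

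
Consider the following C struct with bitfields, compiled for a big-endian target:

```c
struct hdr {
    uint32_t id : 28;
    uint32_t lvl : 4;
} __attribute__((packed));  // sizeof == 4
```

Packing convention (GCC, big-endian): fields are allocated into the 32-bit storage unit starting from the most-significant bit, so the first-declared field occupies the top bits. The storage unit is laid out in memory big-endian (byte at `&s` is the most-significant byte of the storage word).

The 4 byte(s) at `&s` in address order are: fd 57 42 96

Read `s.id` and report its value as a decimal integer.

[0]=0xfd [1]=0x57 [2]=0x42 [3]=0x96 (big-endian) → word 0xfd574296
id:28 @ bit 4 → (0xfd574296>>4)&0xfffffff = 0xfd57429  ←
lvl:4 @ bit 0 → (0xfd574296>>0)&0xf = 0x6

265647145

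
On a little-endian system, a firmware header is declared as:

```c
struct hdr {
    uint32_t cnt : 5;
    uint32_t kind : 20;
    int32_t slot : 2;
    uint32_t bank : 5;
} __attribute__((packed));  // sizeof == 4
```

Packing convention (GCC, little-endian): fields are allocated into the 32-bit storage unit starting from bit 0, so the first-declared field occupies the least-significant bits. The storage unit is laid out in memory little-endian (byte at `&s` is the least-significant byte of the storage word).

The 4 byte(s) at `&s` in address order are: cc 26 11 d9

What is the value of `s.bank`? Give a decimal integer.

[0]=0xcc [1]=0x26 [2]=0x11 [3]=0xd9 (little-endian) → word 0xd91126cc
cnt [0+:5] = (word>>0) & 0x1f = 12
kind [5+:20] = (word>>5) & 0xfffff = 559414
slot [25+:2] = (word>>25) & 0x3 = 0
bank [27+:5] = (word>>27) & 0x1f = 27  ←

27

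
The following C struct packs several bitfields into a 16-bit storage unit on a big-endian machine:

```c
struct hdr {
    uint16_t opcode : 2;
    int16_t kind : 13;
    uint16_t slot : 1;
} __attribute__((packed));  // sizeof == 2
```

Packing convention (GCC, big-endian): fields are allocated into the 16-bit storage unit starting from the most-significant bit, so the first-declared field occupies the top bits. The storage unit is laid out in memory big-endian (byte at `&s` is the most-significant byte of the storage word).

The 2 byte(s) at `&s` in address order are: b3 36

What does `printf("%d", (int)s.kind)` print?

[0]=0xb3 [1]=0x36 (big-endian) → word 0xb336
opcode:2 @ bit 14 → (0xb336>>14)&0x3 = 0x2
kind:13 @ bit 1 → (0xb336>>1)&0x1fff = 0x199b  ←
slot:1 @ bit 0 → (0xb336>>0)&0x1 = 0x0
kind signed 13b, MSB=1: 6555 - 8192 = -1637

-1637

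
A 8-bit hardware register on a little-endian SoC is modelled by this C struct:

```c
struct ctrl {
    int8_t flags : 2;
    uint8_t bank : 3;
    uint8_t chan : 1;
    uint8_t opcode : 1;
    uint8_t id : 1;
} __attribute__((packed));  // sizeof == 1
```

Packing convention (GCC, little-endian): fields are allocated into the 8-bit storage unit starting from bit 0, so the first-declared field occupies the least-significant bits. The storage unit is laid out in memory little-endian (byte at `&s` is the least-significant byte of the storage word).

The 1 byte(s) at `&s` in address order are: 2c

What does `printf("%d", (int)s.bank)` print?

[0]=0x2c (little-endian) → word 0x2c
flags:2 @ bit 0 → (0x2c>>0)&0x3 = 0x0
bank:3 @ bit 2 → (0x2c>>2)&0x7 = 0x3  ←
chan:1 @ bit 5 → (0x2c>>5)&0x1 = 0x1
opcode:1 @ bit 6 → (0x2c>>6)&0x1 = 0x0
id:1 @ bit 7 → (0x2c>>7)&0x1 = 0x0

3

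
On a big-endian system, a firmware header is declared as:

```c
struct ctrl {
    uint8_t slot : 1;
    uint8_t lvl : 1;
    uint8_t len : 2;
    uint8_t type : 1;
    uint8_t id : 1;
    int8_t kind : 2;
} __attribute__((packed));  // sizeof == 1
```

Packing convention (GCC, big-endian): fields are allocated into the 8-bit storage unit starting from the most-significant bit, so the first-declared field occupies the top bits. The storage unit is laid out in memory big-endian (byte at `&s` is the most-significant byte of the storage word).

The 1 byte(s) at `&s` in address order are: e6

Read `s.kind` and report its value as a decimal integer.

[0]=0xe6 (big-endian) → word 0xe6
slot:1 @ bit 7 → (0xe6>>7)&0x1 = 0x1
lvl:1 @ bit 6 → (0xe6>>6)&0x1 = 0x1
len:2 @ bit 4 → (0xe6>>4)&0x3 = 0x2
type:1 @ bit 3 → (0xe6>>3)&0x1 = 0x0
id:1 @ bit 2 → (0xe6>>2)&0x1 = 0x1
kind:2 @ bit 0 → (0xe6>>0)&0x3 = 0x2  ←
kind signed 2b, MSB=1: 2 - 4 = -2

-2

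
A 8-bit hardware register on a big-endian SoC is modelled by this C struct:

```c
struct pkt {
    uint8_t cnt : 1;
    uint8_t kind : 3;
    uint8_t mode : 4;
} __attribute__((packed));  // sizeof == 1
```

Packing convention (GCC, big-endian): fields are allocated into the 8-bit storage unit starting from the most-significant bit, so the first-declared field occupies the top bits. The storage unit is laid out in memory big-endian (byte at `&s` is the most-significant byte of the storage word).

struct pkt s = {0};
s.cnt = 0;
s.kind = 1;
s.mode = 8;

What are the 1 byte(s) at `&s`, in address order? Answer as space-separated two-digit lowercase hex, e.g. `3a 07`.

[7+:1] cnt=0 & 0x1 = 0x0; word=0x00
[4+:3] kind=1 & 0x7 = 0x1; word=0x10
[0+:4] mode=8 & 0xf = 0x8; word=0x18
word = 0x18 → big-endian bytes:
  [0]=0x18

18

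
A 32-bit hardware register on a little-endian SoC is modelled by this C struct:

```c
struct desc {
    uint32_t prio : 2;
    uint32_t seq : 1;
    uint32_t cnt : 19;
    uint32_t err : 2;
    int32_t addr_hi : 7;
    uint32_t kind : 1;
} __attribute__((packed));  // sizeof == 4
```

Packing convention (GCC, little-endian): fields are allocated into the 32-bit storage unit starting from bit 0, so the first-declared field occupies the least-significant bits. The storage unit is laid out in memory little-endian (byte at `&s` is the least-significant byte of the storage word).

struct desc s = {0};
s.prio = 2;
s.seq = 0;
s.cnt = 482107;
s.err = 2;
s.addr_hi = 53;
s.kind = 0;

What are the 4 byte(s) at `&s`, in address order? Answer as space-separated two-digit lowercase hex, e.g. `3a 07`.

da d9 ba 35

prio (2b) val=2 bits=0x2 at bit 0: 0x00000002
seq (1b) val=0 bits=0x0 at bit 2: 0x00000002
cnt (19b) val=482107 bits=0x75b3b at bit 3: 0x003ad9da
err (2b) val=2 bits=0x2 at bit 22: 0x00bad9da
addr_hi (7b) val=53 bits=0x35 at bit 24: 0x35bad9da
kind (1b) val=0 bits=0x0 at bit 31: 0x35bad9da
word = 0x35bad9da → little-endian bytes:
  [0]=0xda  [1]=0xd9  [2]=0xba  [3]=0x35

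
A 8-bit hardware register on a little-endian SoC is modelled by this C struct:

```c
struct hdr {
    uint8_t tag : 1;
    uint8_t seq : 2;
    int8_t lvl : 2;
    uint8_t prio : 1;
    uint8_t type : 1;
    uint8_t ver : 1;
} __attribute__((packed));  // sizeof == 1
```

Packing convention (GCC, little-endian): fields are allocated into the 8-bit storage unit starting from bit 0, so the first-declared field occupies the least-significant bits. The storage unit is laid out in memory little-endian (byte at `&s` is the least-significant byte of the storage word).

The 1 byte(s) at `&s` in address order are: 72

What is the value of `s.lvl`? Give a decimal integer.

-2

[0]=0x72 (little-endian) → word 0x72
tag:1 @ bit 0 → (0x72>>0)&0x1 = 0x0
seq:2 @ bit 1 → (0x72>>1)&0x3 = 0x1
lvl:2 @ bit 3 → (0x72>>3)&0x3 = 0x2  ←
prio:1 @ bit 5 → (0x72>>5)&0x1 = 0x1
type:1 @ bit 6 → (0x72>>6)&0x1 = 0x1
ver:1 @ bit 7 → (0x72>>7)&0x1 = 0x0
lvl signed 2b, MSB=1: 2 - 4 = -2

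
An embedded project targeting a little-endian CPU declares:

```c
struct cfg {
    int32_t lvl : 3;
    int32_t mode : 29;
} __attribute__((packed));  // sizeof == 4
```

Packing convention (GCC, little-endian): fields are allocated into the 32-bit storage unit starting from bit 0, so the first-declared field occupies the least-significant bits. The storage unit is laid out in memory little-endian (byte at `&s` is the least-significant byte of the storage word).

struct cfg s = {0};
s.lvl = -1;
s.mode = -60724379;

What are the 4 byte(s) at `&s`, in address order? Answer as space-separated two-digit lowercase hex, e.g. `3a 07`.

lvl (3b) val=-1 bits=0x7 at bit 0: 0x00000007
mode (29b) val=-60724379 bits=0x1c616b65 at bit 3: 0xe30b5b2f
word = 0xe30b5b2f → little-endian bytes:
  [0]=0x2f  [1]=0x5b  [2]=0x0b  [3]=0xe3

2f 5b 0b e3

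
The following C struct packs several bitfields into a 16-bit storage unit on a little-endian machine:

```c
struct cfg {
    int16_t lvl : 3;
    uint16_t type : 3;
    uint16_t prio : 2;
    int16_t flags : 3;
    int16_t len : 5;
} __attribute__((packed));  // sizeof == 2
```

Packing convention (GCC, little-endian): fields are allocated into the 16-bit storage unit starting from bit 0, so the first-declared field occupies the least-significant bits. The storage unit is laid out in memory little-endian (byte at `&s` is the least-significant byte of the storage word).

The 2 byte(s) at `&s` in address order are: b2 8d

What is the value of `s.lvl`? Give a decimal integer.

2

[0]=0xb2 [1]=0x8d (little-endian) → word 0x8db2
lvl:3 @ bit 0 → (0x8db2>>0)&0x7 = 0x2  ←
type:3 @ bit 3 → (0x8db2>>3)&0x7 = 0x6
prio:2 @ bit 6 → (0x8db2>>6)&0x3 = 0x2
flags:3 @ bit 8 → (0x8db2>>8)&0x7 = 0x5
len:5 @ bit 11 → (0x8db2>>11)&0x1f = 0x11
lvl signed 3b, MSB=0: value = 2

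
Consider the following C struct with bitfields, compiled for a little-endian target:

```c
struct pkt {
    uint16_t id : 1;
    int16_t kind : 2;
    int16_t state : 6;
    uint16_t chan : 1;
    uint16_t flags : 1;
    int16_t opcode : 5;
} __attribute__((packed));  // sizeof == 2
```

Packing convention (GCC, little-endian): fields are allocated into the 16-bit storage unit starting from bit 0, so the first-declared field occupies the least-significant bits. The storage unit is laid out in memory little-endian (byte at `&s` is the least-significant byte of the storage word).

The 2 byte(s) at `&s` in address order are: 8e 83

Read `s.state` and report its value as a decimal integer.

-15

[0]=0x8e [1]=0x83 (little-endian) → word 0x838e
id:1 @ bit 0 → (0x838e>>0)&0x1 = 0x0
kind:2 @ bit 1 → (0x838e>>1)&0x3 = 0x3
state:6 @ bit 3 → (0x838e>>3)&0x3f = 0x31  ←
chan:1 @ bit 9 → (0x838e>>9)&0x1 = 0x1
flags:1 @ bit 10 → (0x838e>>10)&0x1 = 0x0
opcode:5 @ bit 11 → (0x838e>>11)&0x1f = 0x10
state signed 6b, MSB=1: 49 - 64 = -15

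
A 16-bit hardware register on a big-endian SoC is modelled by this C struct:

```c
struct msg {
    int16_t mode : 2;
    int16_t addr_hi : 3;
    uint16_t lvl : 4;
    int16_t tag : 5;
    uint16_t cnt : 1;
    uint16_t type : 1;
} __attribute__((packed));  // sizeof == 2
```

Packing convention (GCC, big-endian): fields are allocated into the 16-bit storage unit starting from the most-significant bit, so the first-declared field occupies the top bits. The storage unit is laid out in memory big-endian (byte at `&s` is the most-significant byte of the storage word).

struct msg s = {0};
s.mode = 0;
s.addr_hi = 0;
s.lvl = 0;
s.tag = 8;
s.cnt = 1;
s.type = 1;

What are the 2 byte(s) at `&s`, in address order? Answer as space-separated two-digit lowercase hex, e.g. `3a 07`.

[14+:2] mode=0 & 0x3 = 0x0; word=0x0000
[11+:3] addr_hi=0 & 0x7 = 0x0; word=0x0000
[7+:4] lvl=0 & 0xf = 0x0; word=0x0000
[2+:5] tag=8 & 0x1f = 0x8; word=0x0020
[1+:1] cnt=1 & 0x1 = 0x1; word=0x0022
[0+:1] type=1 & 0x1 = 0x1; word=0x0023
word = 0x0023 → big-endian bytes:
  [0]=0x00  [1]=0x23

00 23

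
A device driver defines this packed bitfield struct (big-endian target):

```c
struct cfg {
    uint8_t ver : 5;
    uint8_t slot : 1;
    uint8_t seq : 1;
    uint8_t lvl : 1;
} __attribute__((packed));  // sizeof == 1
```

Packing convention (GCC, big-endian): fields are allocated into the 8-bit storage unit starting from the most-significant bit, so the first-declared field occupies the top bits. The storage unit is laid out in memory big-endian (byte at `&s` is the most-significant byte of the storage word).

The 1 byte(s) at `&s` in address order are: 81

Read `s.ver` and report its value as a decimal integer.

[0]=0x81 (big-endian) → word 0x81
ver [3+:5] = (word>>3) & 0x1f = 16  ←
slot [2+:1] = (word>>2) & 0x1 = 0
seq [1+:1] = (word>>1) & 0x1 = 0
lvl [0+:1] = (word>>0) & 0x1 = 1

16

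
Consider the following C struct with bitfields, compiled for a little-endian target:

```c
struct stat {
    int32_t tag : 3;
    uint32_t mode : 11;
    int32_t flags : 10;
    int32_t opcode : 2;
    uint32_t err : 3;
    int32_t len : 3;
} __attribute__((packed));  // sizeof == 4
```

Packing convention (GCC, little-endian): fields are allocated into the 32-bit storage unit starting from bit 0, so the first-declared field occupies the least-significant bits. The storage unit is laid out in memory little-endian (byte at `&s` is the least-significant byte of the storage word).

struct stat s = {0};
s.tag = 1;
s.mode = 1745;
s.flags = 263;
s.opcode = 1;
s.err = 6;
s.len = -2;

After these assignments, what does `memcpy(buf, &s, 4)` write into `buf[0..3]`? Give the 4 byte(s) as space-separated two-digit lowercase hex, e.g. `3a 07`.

89 f6 41 d9

tag (3b) val=1 bits=0x1 at bit 0: 0x00000001
mode (11b) val=1745 bits=0x6d1 at bit 3: 0x00003689
flags (10b) val=263 bits=0x107 at bit 14: 0x0041f689
opcode (2b) val=1 bits=0x1 at bit 24: 0x0141f689
err (3b) val=6 bits=0x6 at bit 26: 0x1941f689
len (3b) val=-2 bits=0x6 at bit 29: 0xd941f689
word = 0xd941f689 → little-endian bytes:
  [0]=0x89  [1]=0xf6  [2]=0x41  [3]=0xd9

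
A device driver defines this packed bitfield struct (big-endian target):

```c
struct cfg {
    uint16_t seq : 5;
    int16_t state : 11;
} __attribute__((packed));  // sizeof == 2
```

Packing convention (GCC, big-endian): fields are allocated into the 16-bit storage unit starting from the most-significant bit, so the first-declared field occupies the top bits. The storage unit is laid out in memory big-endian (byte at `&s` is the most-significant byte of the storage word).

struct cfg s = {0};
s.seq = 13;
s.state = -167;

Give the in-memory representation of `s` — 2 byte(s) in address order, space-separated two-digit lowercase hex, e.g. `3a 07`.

6f 59

seq:5 = 13 → 0xd << 11 → word 0x6800
state:11 = -167 → 0x759 << 0 → word 0x6f59
word = 0x6f59 → big-endian bytes:
  [0]=0x6f  [1]=0x59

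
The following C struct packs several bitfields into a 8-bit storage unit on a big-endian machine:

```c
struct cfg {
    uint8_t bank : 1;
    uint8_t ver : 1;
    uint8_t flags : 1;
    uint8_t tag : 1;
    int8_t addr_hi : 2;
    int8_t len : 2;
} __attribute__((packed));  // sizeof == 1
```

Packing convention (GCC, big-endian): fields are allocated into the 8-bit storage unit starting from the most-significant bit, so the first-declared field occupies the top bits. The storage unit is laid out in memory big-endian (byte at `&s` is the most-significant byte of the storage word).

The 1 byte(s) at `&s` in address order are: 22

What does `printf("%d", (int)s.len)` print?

-2

[0]=0x22 (big-endian) → word 0x22
bank [7+:1] = (word>>7) & 0x1 = 0
ver [6+:1] = (word>>6) & 0x1 = 0
flags [5+:1] = (word>>5) & 0x1 = 1
tag [4+:1] = (word>>4) & 0x1 = 0
addr_hi [2+:2] = (word>>2) & 0x3 = 0
len [0+:2] = (word>>0) & 0x3 = 2  ←
len signed 2b, MSB=1: 2 - 4 = -2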